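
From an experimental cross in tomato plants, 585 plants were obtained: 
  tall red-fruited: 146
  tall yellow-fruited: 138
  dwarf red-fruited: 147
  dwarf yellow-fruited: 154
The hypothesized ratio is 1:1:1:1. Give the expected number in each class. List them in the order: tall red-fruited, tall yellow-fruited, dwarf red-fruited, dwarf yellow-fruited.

146.25, 146.25, 146.25, 146.25

Under the 1:1:1:1 hypothesis (Σ ratio = 4, N = 585):
  tall red-fruited: 585 × 1/4 = 146.25
  tall yellow-fruited: 585 × 1/4 = 146.25
  dwarf red-fruited: 585 × 1/4 = 146.25
  dwarf yellow-fruited: 585 × 1/4 = 146.25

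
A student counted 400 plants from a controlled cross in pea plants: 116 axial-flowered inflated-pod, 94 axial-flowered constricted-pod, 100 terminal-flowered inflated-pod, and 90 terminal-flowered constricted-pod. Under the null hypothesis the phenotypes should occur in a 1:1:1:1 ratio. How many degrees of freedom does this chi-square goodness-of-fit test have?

A goodness-of-fit test with 4 phenotype classes has df = 4 − 1 = 3.

3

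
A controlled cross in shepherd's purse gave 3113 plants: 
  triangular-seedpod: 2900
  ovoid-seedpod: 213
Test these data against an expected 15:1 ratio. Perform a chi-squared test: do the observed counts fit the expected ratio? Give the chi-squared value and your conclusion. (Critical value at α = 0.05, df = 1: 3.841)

Total ratio parts = 16. Expected numbers out of 3113:
  triangular-seedpod: 3113 × 15/16 = 2918.4375
  ovoid-seedpod: 3113 × 1/16 = 194.5625
χ² = Σ (O − E)² / E
  triangular-seedpod: (2900 − 2918.4375)² / 2918.4375 = 0.1165
  ovoid-seedpod: (213 − 194.5625)² / 194.5625 = 1.7472
χ² = 0.1165 + 1.7472 = 1.8637 ≈ 1.864
Degrees of freedom = 2 − 1 = 1; critical value at α = 0.05 is 3.841.
Since 1.864 < 3.841, we fail to reject the null hypothesis — the data are consistent with the 15:1 ratio.

1.864; consistent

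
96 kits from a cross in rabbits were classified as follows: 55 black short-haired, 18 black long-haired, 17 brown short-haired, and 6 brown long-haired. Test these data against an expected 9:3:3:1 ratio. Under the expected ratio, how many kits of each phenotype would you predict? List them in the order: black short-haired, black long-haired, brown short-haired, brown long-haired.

Total ratio parts = 16. Expected numbers out of 96:
  black short-haired: 96 × 9/16 = 54
  black long-haired: 96 × 3/16 = 18
  brown short-haired: 96 × 3/16 = 18
  brown long-haired: 96 × 1/16 = 6

54, 18, 18, 6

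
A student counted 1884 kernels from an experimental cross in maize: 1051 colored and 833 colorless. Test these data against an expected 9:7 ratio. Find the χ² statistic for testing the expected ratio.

0.165

Total ratio parts = 16. Expected numbers out of 1884:
  colored: 1884 × 9/16 = 1059.75
  colorless: 1884 × 7/16 = 824.25
χ² = Σ (O − E)² / E
  colored: (1051 − 1059.75)² / 1059.75 = 0.0722
  colorless: (833 − 824.25)² / 824.25 = 0.0929
χ² = 0.0722 + 0.0929 = 0.1651 ≈ 0.165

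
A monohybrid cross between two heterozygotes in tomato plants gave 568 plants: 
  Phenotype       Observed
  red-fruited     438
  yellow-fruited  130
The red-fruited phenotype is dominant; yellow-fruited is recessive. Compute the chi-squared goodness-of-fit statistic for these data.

1.352

For a monohybrid cross between heterozygotes with complete dominance, the expected phenotypic ratio is 3:1.
Under the 3:1 hypothesis (Σ ratio = 4, N = 568):
  red-fruited: 568 × 3/4 = 426
  yellow-fruited: 568 × 1/4 = 142
χ² = Σ (O − E)² / E
  red-fruited: (438 − 426)² / 426 = 0.3380
  yellow-fruited: (130 − 142)² / 142 = 1.0141
χ² = 0.3380 + 1.0141 = 1.3521 ≈ 1.352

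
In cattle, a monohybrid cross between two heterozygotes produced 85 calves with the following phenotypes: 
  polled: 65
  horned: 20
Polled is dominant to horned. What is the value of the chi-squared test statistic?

0.098

For a monohybrid cross between heterozygotes with complete dominance, the expected phenotypic ratio is 3:1.
Under the 3:1 hypothesis (Σ ratio = 4, N = 85):
  polled: 85 × 3/4 = 63.75
  horned: 85 × 1/4 = 21.25
χ² = Σ (O − E)² / E
  polled: (65 − 63.75)² / 63.75 = 0.0245
  horned: (20 − 21.25)² / 21.25 = 0.0735
χ² = 0.0245 + 0.0735 = 0.098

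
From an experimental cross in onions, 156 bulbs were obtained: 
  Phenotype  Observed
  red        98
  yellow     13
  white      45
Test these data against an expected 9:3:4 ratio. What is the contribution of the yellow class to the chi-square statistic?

Under the 9:3:4 hypothesis (Σ ratio = 16, N = 156):
  red: 156 × 9/16 = 87.75
  yellow: 156 × 3/16 = 29.25
  white: 156 × 4/16 = 39
Contribution of yellow: (13 − 29.25)² / 29.25 = 9.0278

9.028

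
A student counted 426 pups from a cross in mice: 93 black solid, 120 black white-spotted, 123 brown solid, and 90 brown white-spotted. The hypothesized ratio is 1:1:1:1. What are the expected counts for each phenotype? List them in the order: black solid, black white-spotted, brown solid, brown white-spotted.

106.5, 106.5, 106.5, 106.5

The 1:1:1:1 ratio has 4 parts, so with N = 426 the expected counts are:
  black solid: 426 × 1/4 = 106.5
  black white-spotted: 426 × 1/4 = 106.5
  brown solid: 426 × 1/4 = 106.5
  brown white-spotted: 426 × 1/4 = 106.5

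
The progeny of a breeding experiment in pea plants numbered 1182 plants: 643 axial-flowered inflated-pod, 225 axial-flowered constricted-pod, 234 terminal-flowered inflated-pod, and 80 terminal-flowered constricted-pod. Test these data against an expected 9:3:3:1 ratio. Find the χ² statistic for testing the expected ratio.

1.970

Total ratio parts = 16. Expected numbers out of 1182:
  axial-flowered inflated-pod: 1182 × 9/16 = 664.875
  axial-flowered constricted-pod: 1182 × 3/16 = 221.625
  terminal-flowered inflated-pod: 1182 × 3/16 = 221.625
  terminal-flowered constricted-pod: 1182 × 1/16 = 73.875
χ² = Σ (O − E)² / E
  axial-flowered inflated-pod: (643 − 664.875)² / 664.875 = 0.7197
  axial-flowered constricted-pod: (225 − 221.625)² / 221.625 = 0.0514
  terminal-flowered inflated-pod: (234 − 221.625)² / 221.625 = 0.6910
  terminal-flowered constricted-pod: (80 − 73.875)² / 73.875 = 0.5078
χ² = 0.7197 + 0.0514 + 0.6910 + 0.5078 = 1.9699 ≈ 1.970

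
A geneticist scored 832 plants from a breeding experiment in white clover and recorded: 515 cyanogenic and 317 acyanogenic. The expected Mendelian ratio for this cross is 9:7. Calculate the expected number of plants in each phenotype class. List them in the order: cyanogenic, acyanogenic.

The 9:7 ratio has 16 parts, so with N = 832 the expected counts are:
  cyanogenic: 832 × 9/16 = 468
  acyanogenic: 832 × 7/16 = 364

468, 364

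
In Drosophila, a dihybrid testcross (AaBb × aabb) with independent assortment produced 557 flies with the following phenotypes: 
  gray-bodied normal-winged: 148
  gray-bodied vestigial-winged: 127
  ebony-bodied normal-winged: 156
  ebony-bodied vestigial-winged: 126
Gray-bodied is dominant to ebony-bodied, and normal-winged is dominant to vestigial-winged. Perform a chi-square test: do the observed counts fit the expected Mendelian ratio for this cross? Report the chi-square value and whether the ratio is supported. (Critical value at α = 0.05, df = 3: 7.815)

4.903; consistent

A dihybrid testcross with independent assortment gives a 1:1:1:1 ratio.
Under the 1:1:1:1 hypothesis (Σ ratio = 4, N = 557):
  gray-bodied normal-winged: 557 × 1/4 = 139.25
  gray-bodied vestigial-winged: 557 × 1/4 = 139.25
  ebony-bodied normal-winged: 557 × 1/4 = 139.25
  ebony-bodied vestigial-winged: 557 × 1/4 = 139.25
χ² = Σ (O − E)² / E
  gray-bodied normal-winged: (148 − 139.25)² / 139.25 = 0.5498
  gray-bodied vestigial-winged: (127 − 139.25)² / 139.25 = 1.0776
  ebony-bodied normal-winged: (156 − 139.25)² / 139.25 = 2.0148
  ebony-bodied vestigial-winged: (126 − 139.25)² / 139.25 = 1.2608
χ² = 0.5498 + 1.0776 + 2.0148 + 1.2608 = 4.903
Degrees of freedom = 4 − 1 = 3; critical value at α = 0.05 is 7.815.
Since 4.903 < 7.815, we fail to reject the null hypothesis — the data are consistent with the 1:1:1:1 ratio.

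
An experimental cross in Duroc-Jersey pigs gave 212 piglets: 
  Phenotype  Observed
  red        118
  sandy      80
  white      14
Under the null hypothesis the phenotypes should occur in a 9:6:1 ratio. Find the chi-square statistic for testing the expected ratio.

0.059

Expected counts for N = 212 under a 9:6:1 ratio (total parts = 16):
  red: 212 × 9/16 = 119.25
  sandy: 212 × 6/16 = 79.5
  white: 212 × 1/16 = 13.25
χ² = Σ (O − E)² / E
  red: (118 − 119.25)² / 119.25 = 0.0131
  sandy: (80 − 79.5)² / 79.5 = 0.0031
  white: (14 − 13.25)² / 13.25 = 0.0425
χ² = 0.0131 + 0.0031 + 0.0425 = 0.0587 ≈ 0.059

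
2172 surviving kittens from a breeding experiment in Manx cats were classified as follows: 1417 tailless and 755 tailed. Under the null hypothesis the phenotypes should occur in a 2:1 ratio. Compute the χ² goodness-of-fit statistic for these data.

Expected counts for N = 2172 under a 2:1 ratio (total parts = 3):
  tailless: 2172 × 2/3 = 1448
  tailed: 2172 × 1/3 = 724
χ² = Σ (O − E)² / E
  tailless: (1417 − 1448)² / 1448 = 0.6637
  tailed: (755 − 724)² / 724 = 1.3273
χ² = 0.6637 + 1.3273 = 1.991

1.991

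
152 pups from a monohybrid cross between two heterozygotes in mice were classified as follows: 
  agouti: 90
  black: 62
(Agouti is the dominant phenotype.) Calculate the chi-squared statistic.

For a monohybrid cross between heterozygotes with complete dominance, the expected phenotypic ratio is 3:1.
The 3:1 ratio has 4 parts, so with N = 152 the expected counts are:
  agouti: 152 × 3/4 = 114
  black: 152 × 1/4 = 38
χ² = Σ (O − E)² / E
  agouti: (90 − 114)² / 114 = 5.0526
  black: (62 − 38)² / 38 = 15.1579
χ² = 5.0526 + 15.1579 = 20.2105 ≈ 20.211

20.211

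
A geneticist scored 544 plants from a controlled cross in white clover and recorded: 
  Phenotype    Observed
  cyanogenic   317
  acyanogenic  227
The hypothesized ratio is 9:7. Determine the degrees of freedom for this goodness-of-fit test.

1

A goodness-of-fit test with 2 phenotype classes has df = 2 − 1 = 1.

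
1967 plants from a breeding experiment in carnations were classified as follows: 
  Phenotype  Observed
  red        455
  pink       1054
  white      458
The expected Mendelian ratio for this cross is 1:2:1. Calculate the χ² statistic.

10.116

Expected counts for N = 1967 under a 1:2:1 ratio (total parts = 4):
  red: 1967 × 1/4 = 491.75
  pink: 1967 × 2/4 = 983.5
  white: 1967 × 1/4 = 491.75
χ² = Σ (O − E)² / E
  red: (455 − 491.75)² / 491.75 = 2.7464
  pink: (1054 − 983.5)² / 983.5 = 5.0536
  white: (458 − 491.75)² / 491.75 = 2.3163
χ² = 2.7464 + 5.0536 + 2.3163 = 10.1163 ≈ 10.116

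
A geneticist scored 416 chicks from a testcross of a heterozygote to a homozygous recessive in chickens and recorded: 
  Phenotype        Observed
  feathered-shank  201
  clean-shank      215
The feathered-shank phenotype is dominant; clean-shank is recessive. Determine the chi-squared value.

A testcross of a heterozygote (Aa × aa) gives a 1:1 phenotypic ratio.
Total ratio parts = 2. Expected numbers out of 416:
  feathered-shank: 416 × 1/2 = 208
  clean-shank: 416 × 1/2 = 208
χ² = Σ (O − E)² / E
  feathered-shank: (201 − 208)² / 208 = 0.2356
  clean-shank: (215 − 208)² / 208 = 0.2356
χ² = 0.2356 + 0.2356 = 0.4712 ≈ 0.471

0.471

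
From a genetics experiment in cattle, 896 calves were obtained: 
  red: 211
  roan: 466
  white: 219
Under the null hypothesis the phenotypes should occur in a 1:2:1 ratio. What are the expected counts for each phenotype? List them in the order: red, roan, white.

224, 448, 224

The 1:2:1 ratio has 4 parts, so with N = 896 the expected counts are:
  red: 896 × 1/4 = 224
  roan: 896 × 2/4 = 448
  white: 896 × 1/4 = 224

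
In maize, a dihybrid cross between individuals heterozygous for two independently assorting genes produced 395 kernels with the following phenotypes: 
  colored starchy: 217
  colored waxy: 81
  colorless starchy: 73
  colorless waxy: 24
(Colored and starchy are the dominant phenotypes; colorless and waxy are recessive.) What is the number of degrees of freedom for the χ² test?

A dihybrid F₂ with independent assortment and complete dominance at both loci gives a 9:3:3:1 phenotypic ratio.
A goodness-of-fit test with 4 phenotype classes has df = 4 − 1 = 3.

3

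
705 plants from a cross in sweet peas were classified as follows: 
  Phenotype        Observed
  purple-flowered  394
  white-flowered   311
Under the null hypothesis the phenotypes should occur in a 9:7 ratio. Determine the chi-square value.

Under the 9:7 hypothesis (Σ ratio = 16, N = 705):
  purple-flowered: 705 × 9/16 = 396.5625
  white-flowered: 705 × 7/16 = 308.4375
χ² = Σ (O − E)² / E
  purple-flowered: (394 − 396.5625)² / 396.5625 = 0.0166
  white-flowered: (311 − 308.4375)² / 308.4375 = 0.0213
χ² = 0.0166 + 0.0213 = 0.0379 ≈ 0.038

0.038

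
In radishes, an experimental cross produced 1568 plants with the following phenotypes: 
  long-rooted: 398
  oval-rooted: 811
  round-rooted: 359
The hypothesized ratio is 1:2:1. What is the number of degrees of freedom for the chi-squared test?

A goodness-of-fit test with 3 phenotype classes has df = 3 − 1 = 2.

2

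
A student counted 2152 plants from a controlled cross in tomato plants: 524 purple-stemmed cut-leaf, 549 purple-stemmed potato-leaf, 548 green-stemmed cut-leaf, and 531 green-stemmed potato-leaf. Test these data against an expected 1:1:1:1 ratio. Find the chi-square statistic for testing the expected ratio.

Total ratio parts = 4. Expected numbers out of 2152:
  purple-stemmed cut-leaf: 2152 × 1/4 = 538
  purple-stemmed potato-leaf: 2152 × 1/4 = 538
  green-stemmed cut-leaf: 2152 × 1/4 = 538
  green-stemmed potato-leaf: 2152 × 1/4 = 538
χ² = Σ (O − E)² / E
  purple-stemmed cut-leaf: (524 − 538)² / 538 = 0.3643
  purple-stemmed potato-leaf: (549 − 538)² / 538 = 0.2249
  green-stemmed cut-leaf: (548 − 538)² / 538 = 0.1859
  green-stemmed potato-leaf: (531 − 538)² / 538 = 0.0911
χ² = 0.3643 + 0.2249 + 0.1859 + 0.0911 = 0.8662 ≈ 0.866

0.866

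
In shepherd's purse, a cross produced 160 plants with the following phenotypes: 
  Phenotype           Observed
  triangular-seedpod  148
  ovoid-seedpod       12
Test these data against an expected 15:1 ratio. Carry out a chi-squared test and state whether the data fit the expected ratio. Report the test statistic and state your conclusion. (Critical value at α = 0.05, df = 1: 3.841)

0.427; consistent

Expected counts for N = 160 under a 15:1 ratio (total parts = 16):
  triangular-seedpod: 160 × 15/16 = 150
  ovoid-seedpod: 160 × 1/16 = 10
χ² = Σ (O − E)² / E
  triangular-seedpod: (148 − 150)² / 150 = 0.0267
  ovoid-seedpod: (12 − 10)² / 10 = 0.4000
χ² = 0.0267 + 0.4000 = 0.4267 ≈ 0.427
Degrees of freedom = 2 − 1 = 1; critical value at α = 0.05 is 3.841.
Since 0.427 < 3.841, we fail to reject the null hypothesis — the data are consistent with the 15:1 ratio.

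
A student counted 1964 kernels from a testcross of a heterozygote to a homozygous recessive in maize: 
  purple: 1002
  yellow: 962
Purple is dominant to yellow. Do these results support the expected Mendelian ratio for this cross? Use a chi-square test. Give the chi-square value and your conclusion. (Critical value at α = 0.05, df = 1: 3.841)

0.815; consistent

A testcross of a heterozygote (Aa × aa) gives a 1:1 phenotypic ratio.
Total ratio parts = 2. Expected numbers out of 1964:
  purple: 1964 × 1/2 = 982
  yellow: 1964 × 1/2 = 982
χ² = Σ (O − E)² / E
  purple: (1002 − 982)² / 982 = 0.4073
  yellow: (962 − 982)² / 982 = 0.4073
χ² = 0.4073 + 0.4073 = 0.8146 ≈ 0.815
Degrees of freedom = 2 − 1 = 1; critical value at α = 0.05 is 3.841.
Since 0.815 < 3.841, we fail to reject the null hypothesis — the data are consistent with the 1:1 ratio.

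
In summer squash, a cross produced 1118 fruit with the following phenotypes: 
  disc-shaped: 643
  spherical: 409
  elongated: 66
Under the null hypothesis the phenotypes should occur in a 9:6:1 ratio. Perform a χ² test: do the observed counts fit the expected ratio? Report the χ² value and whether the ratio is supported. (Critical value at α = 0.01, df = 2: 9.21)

Under the 9:6:1 hypothesis (Σ ratio = 16, N = 1118):
  disc-shaped: 1118 × 9/16 = 628.875
  spherical: 1118 × 6/16 = 419.25
  elongated: 1118 × 1/16 = 69.875
χ² = Σ (O − E)² / E
  disc-shaped: (643 − 628.875)² / 628.875 = 0.3173
  spherical: (409 − 419.25)² / 419.25 = 0.2506
  elongated: (66 − 69.875)² / 69.875 = 0.2149
χ² = 0.3173 + 0.2506 + 0.2149 = 0.7828 ≈ 0.783
Degrees of freedom = 3 − 1 = 2; critical value at α = 0.01 is 9.21.
Since 0.783 < 9.21, we fail to reject the null hypothesis — the data are consistent with the 9:6:1 ratio.

0.783; consistent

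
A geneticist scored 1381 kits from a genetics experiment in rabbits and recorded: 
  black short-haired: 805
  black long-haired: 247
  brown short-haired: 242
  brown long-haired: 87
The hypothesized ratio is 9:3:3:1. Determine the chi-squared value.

2.687

Under the 9:3:3:1 hypothesis (Σ ratio = 16, N = 1381):
  black short-haired: 1381 × 9/16 = 776.8125
  black long-haired: 1381 × 3/16 = 258.9375
  brown short-haired: 1381 × 3/16 = 258.9375
  brown long-haired: 1381 × 1/16 = 86.3125
χ² = Σ (O − E)² / E
  black short-haired: (805 − 776.8125)² / 776.8125 = 1.0228
  black long-haired: (247 − 258.9375)² / 258.9375 = 0.5503
  brown short-haired: (242 − 258.9375)² / 258.9375 = 1.1079
  brown long-haired: (87 − 86.3125)² / 86.3125 = 0.0055
χ² = 1.0228 + 0.5503 + 1.1079 + 0.0055 = 2.6865 ≈ 2.687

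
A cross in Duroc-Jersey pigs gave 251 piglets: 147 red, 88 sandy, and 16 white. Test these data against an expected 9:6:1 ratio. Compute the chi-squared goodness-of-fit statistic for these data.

0.644

The 9:6:1 ratio has 16 parts, so with N = 251 the expected counts are:
  red: 251 × 9/16 = 141.1875
  sandy: 251 × 6/16 = 94.125
  white: 251 × 1/16 = 15.6875
χ² = Σ (O − E)² / E
  red: (147 − 141.1875)² / 141.1875 = 0.2393
  sandy: (88 − 94.125)² / 94.125 = 0.3986
  white: (16 − 15.6875)² / 15.6875 = 0.0062
χ² = 0.2393 + 0.3986 + 0.0062 = 0.6441 ≈ 0.644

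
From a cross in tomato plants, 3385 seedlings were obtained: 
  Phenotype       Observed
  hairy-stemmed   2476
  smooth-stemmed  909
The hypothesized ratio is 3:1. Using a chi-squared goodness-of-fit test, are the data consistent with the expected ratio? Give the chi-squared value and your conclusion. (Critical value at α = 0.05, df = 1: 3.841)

Under the 3:1 hypothesis (Σ ratio = 4, N = 3385):
  hairy-stemmed: 3385 × 3/4 = 2538.75
  smooth-stemmed: 3385 × 1/4 = 846.25
χ² = Σ (O − E)² / E
  hairy-stemmed: (2476 − 2538.75)² / 2538.75 = 1.5510
  smooth-stemmed: (909 − 846.25)² / 846.25 = 4.6530
χ² = 1.5510 + 4.6530 = 6.204
Degrees of freedom = 2 − 1 = 1; critical value at α = 0.05 is 3.841.
Since 6.204 > 3.841, we reject the null hypothesis — the data do not fit the 3:1 ratio.

6.204; not consistent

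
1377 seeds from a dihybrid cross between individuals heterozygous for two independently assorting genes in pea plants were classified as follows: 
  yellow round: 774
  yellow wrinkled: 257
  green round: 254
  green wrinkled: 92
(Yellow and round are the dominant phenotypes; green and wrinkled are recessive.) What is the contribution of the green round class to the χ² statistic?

0.068

A dihybrid F₂ with independent assortment and complete dominance at both loci gives a 9:3:3:1 phenotypic ratio.
Total ratio parts = 16. Expected numbers out of 1377:
  yellow round: 1377 × 9/16 = 774.5625
  yellow wrinkled: 1377 × 3/16 = 258.1875
  green round: 1377 × 3/16 = 258.1875
  green wrinkled: 1377 × 1/16 = 86.0625
Contribution of green round: (254 − 258.1875)² / 258.1875 = 0.0679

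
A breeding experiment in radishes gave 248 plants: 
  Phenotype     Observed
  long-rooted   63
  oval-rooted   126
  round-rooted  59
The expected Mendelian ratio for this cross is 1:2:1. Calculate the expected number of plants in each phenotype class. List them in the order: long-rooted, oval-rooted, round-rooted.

62, 124, 62

The 1:2:1 ratio has 4 parts, so with N = 248 the expected counts are:
  long-rooted: 248 × 1/4 = 62
  oval-rooted: 248 × 2/4 = 124
  round-rooted: 248 × 1/4 = 62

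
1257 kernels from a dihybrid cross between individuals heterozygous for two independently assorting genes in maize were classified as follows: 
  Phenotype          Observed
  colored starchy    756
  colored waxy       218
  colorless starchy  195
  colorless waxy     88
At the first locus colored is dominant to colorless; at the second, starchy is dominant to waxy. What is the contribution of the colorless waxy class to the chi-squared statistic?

1.134

A dihybrid F₂ with independent assortment and complete dominance at both loci gives a 9:3:3:1 phenotypic ratio.
Total ratio parts = 16. Expected numbers out of 1257:
  colored starchy: 1257 × 9/16 = 707.0625
  colored waxy: 1257 × 3/16 = 235.6875
  colorless starchy: 1257 × 3/16 = 235.6875
  colorless waxy: 1257 × 1/16 = 78.5625
Contribution of colorless waxy: (88 − 78.5625)² / 78.5625 = 1.1337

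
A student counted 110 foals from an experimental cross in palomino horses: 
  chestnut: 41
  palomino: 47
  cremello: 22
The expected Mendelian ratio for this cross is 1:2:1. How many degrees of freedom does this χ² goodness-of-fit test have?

A goodness-of-fit test with 3 phenotype classes has df = 3 − 1 = 2.

2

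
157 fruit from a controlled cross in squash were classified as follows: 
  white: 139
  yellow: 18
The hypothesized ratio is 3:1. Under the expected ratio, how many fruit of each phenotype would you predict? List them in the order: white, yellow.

117.75, 39.25

Under the 3:1 hypothesis (Σ ratio = 4, N = 157):
  white: 157 × 3/4 = 117.75
  yellow: 157 × 1/4 = 39.25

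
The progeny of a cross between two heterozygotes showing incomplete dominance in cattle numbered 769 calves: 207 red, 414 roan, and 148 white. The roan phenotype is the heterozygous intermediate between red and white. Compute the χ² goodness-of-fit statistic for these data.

With incomplete dominance, a heterozygote × heterozygote cross gives a 1:2:1 phenotypic ratio.
The 1:2:1 ratio has 4 parts, so with N = 769 the expected counts are:
  red: 769 × 1/4 = 192.25
  roan: 769 × 2/4 = 384.5
  white: 769 × 1/4 = 192.25
χ² = Σ (O − E)² / E
  red: (207 − 192.25)² / 192.25 = 1.1317
  roan: (414 − 384.5)² / 384.5 = 2.2633
  white: (148 − 192.25)² / 192.25 = 10.1850
χ² = 1.1317 + 2.2633 + 10.1850 = 13.580

13.580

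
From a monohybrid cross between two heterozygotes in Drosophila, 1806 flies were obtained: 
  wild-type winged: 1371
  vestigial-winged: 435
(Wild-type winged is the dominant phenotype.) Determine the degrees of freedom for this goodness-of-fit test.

For a monohybrid cross between heterozygotes with complete dominance, the expected phenotypic ratio is 3:1.
A goodness-of-fit test with 2 phenotype classes has df = 2 − 1 = 1.

1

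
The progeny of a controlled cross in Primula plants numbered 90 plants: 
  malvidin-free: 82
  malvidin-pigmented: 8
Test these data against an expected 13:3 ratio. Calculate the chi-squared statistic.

Total ratio parts = 16. Expected numbers out of 90:
  malvidin-free: 90 × 13/16 = 73.125
  malvidin-pigmented: 90 × 3/16 = 16.875
χ² = Σ (O − E)² / E
  malvidin-free: (82 − 73.125)² / 73.125 = 1.0771
  malvidin-pigmented: (8 − 16.875)² / 16.875 = 4.6676
χ² = 1.0771 + 4.6676 = 5.7447 ≈ 5.745

5.745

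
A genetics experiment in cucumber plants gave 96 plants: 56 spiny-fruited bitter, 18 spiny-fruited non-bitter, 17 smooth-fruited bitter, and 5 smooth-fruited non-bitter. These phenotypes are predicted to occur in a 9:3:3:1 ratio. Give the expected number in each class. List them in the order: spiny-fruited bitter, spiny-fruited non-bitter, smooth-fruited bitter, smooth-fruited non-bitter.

Total ratio parts = 16. Expected numbers out of 96:
  spiny-fruited bitter: 96 × 9/16 = 54
  spiny-fruited non-bitter: 96 × 3/16 = 18
  smooth-fruited bitter: 96 × 3/16 = 18
  smooth-fruited non-bitter: 96 × 1/16 = 6

54, 18, 18, 6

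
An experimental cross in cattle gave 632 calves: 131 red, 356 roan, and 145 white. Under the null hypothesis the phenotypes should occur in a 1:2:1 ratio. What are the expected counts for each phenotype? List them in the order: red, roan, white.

158, 316, 158

Total ratio parts = 4. Expected numbers out of 632:
  red: 632 × 1/4 = 158
  roan: 632 × 2/4 = 316
  white: 632 × 1/4 = 158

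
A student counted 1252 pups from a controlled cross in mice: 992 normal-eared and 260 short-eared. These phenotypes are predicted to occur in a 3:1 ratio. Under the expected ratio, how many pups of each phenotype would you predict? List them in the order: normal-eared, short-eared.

939, 313

The 3:1 ratio has 4 parts, so with N = 1252 the expected counts are:
  normal-eared: 1252 × 3/4 = 939
  short-eared: 1252 × 1/4 = 313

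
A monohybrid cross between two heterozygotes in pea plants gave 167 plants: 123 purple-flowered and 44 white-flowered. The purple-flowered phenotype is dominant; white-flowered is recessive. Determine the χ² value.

For a monohybrid cross between heterozygotes with complete dominance, the expected phenotypic ratio is 3:1.
Total ratio parts = 4. Expected numbers out of 167:
  purple-flowered: 167 × 3/4 = 125.25
  white-flowered: 167 × 1/4 = 41.75
χ² = Σ (O − E)² / E
  purple-flowered: (123 − 125.25)² / 125.25 = 0.0404
  white-flowered: (44 − 41.75)² / 41.75 = 0.1213
χ² = 0.0404 + 0.1213 = 0.1617 ≈ 0.162

0.162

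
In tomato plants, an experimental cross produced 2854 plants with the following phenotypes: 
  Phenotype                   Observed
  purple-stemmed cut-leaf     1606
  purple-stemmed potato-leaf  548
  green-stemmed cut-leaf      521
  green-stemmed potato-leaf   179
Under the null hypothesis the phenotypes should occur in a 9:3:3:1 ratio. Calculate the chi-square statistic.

0.685

Under the 9:3:3:1 hypothesis (Σ ratio = 16, N = 2854):
  purple-stemmed cut-leaf: 2854 × 9/16 = 1605.375
  purple-stemmed potato-leaf: 2854 × 3/16 = 535.125
  green-stemmed cut-leaf: 2854 × 3/16 = 535.125
  green-stemmed potato-leaf: 2854 × 1/16 = 178.375
χ² = Σ (O − E)² / E
  purple-stemmed cut-leaf: (1606 − 1605.375)² / 1605.375 = 0.0002
  purple-stemmed potato-leaf: (548 − 535.125)² / 535.125 = 0.3098
  green-stemmed cut-leaf: (521 − 535.125)² / 535.125 = 0.3728
  green-stemmed potato-leaf: (179 − 178.375)² / 178.375 = 0.0022
χ² = 0.0002 + 0.3098 + 0.3728 + 0.0022 = 0.685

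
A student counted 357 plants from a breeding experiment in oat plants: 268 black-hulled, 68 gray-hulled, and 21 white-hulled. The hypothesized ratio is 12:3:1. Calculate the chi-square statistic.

0.094

The 12:3:1 ratio has 16 parts, so with N = 357 the expected counts are:
  black-hulled: 357 × 12/16 = 267.75
  gray-hulled: 357 × 3/16 = 66.9375
  white-hulled: 357 × 1/16 = 22.3125
χ² = Σ (O − E)² / E
  black-hulled: (268 − 267.75)² / 267.75 = 0.0002
  gray-hulled: (68 − 66.9375)² / 66.9375 = 0.0169
  white-hulled: (21 − 22.3125)² / 22.3125 = 0.0772
χ² = 0.0002 + 0.0169 + 0.0772 = 0.0943 ≈ 0.094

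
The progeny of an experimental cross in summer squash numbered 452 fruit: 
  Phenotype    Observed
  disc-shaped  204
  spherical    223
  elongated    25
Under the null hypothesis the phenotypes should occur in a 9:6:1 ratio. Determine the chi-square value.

27.192

Under the 9:6:1 hypothesis (Σ ratio = 16, N = 452):
  disc-shaped: 452 × 9/16 = 254.25
  spherical: 452 × 6/16 = 169.5
  elongated: 452 × 1/16 = 28.25
χ² = Σ (O − E)² / E
  disc-shaped: (204 − 254.25)² / 254.25 = 9.9314
  spherical: (223 − 169.5)² / 169.5 = 16.8864
  elongated: (25 − 28.25)² / 28.25 = 0.3739
χ² = 9.9314 + 16.8864 + 0.3739 = 27.1917 ≈ 27.192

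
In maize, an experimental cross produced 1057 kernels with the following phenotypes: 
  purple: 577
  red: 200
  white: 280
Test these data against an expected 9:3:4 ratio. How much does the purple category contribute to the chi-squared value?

Total ratio parts = 16. Expected numbers out of 1057:
  purple: 1057 × 9/16 = 594.5625
  red: 1057 × 3/16 = 198.1875
  white: 1057 × 4/16 = 264.25
Contribution of purple: (577 − 594.5625)² / 594.5625 = 0.5188

0.519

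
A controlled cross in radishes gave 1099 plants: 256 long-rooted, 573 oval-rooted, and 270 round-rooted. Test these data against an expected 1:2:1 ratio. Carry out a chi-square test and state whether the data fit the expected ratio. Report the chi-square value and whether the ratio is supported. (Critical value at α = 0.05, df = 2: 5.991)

The 1:2:1 ratio has 4 parts, so with N = 1099 the expected counts are:
  long-rooted: 1099 × 1/4 = 274.75
  oval-rooted: 1099 × 2/4 = 549.5
  round-rooted: 1099 × 1/4 = 274.75
χ² = Σ (O − E)² / E
  long-rooted: (256 − 274.75)² / 274.75 = 1.2796
  oval-rooted: (573 − 549.5)² / 549.5 = 1.0050
  round-rooted: (270 − 274.75)² / 274.75 = 0.0821
χ² = 1.2796 + 1.0050 + 0.0821 = 2.3667 ≈ 2.367
Degrees of freedom = 3 − 1 = 2; critical value at α = 0.05 is 5.991.
Since 2.367 < 5.991, we fail to reject the null hypothesis — the data are consistent with the 1:2:1 ratio.

2.367; consistent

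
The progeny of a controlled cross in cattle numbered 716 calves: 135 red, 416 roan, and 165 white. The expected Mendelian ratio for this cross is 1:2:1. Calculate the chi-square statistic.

21.307

Total ratio parts = 4. Expected numbers out of 716:
  red: 716 × 1/4 = 179
  roan: 716 × 2/4 = 358
  white: 716 × 1/4 = 179
χ² = Σ (O − E)² / E
  red: (135 − 179)² / 179 = 10.8156
  roan: (416 − 358)² / 358 = 9.3966
  white: (165 − 179)² / 179 = 1.0950
χ² = 10.8156 + 9.3966 + 1.0950 = 21.3072 ≈ 21.307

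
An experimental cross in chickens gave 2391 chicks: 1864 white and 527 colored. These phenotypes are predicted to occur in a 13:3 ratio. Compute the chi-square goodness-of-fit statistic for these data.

16.998

Under the 13:3 hypothesis (Σ ratio = 16, N = 2391):
  white: 2391 × 13/16 = 1942.6875
  colored: 2391 × 3/16 = 448.3125
χ² = Σ (O − E)² / E
  white: (1864 − 1942.6875)² / 1942.6875 = 3.1872
  colored: (527 − 448.3125)² / 448.3125 = 13.8112
χ² = 3.1872 + 13.8112 = 16.9984 ≈ 16.998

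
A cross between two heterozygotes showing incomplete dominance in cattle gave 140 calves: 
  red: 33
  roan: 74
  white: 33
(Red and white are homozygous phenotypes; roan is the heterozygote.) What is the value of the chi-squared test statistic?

With incomplete dominance, a heterozygote × heterozygote cross gives a 1:2:1 phenotypic ratio.
Total ratio parts = 4. Expected numbers out of 140:
  red: 140 × 1/4 = 35
  roan: 140 × 2/4 = 70
  white: 140 × 1/4 = 35
χ² = Σ (O − E)² / E
  red: (33 − 35)² / 35 = 0.1143
  roan: (74 − 70)² / 70 = 0.2286
  white: (33 − 35)² / 35 = 0.1143
χ² = 0.1143 + 0.2286 + 0.1143 = 0.4572 ≈ 0.457

0.457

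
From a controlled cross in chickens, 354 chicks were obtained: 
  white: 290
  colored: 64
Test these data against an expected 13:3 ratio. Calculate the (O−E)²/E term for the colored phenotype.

0.085

Under the 13:3 hypothesis (Σ ratio = 16, N = 354):
  white: 354 × 13/16 = 287.625
  colored: 354 × 3/16 = 66.375
Contribution of colored: (64 − 66.375)² / 66.375 = 0.0850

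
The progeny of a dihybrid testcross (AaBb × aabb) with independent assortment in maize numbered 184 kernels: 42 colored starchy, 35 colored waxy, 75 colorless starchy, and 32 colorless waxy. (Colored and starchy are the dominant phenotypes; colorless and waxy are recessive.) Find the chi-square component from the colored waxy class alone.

A dihybrid testcross with independent assortment gives a 1:1:1:1 ratio.
The 1:1:1:1 ratio has 4 parts, so with N = 184 the expected counts are:
  colored starchy: 184 × 1/4 = 46
  colored waxy: 184 × 1/4 = 46
  colorless starchy: 184 × 1/4 = 46
  colorless waxy: 184 × 1/4 = 46
Contribution of colored waxy: (35 − 46)² / 46 = 2.6304

2.630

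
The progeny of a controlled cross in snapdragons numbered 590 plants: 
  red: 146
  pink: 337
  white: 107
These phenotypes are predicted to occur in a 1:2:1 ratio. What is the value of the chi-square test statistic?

The 1:2:1 ratio has 4 parts, so with N = 590 the expected counts are:
  red: 590 × 1/4 = 147.5
  pink: 590 × 2/4 = 295
  white: 590 × 1/4 = 147.5
χ² = Σ (O − E)² / E
  red: (146 − 147.5)² / 147.5 = 0.0153
  pink: (337 − 295)² / 295 = 5.9797
  white: (107 − 147.5)² / 147.5 = 11.1203
χ² = 0.0153 + 5.9797 + 11.1203 = 17.1153 ≈ 17.115

17.115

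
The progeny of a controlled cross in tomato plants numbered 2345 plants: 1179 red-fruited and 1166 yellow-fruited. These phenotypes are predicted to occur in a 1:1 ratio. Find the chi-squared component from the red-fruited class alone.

0.036

Under the 1:1 hypothesis (Σ ratio = 2, N = 2345):
  red-fruited: 2345 × 1/2 = 1172.5
  yellow-fruited: 2345 × 1/2 = 1172.5
Contribution of red-fruited: (1179 − 1172.5)² / 1172.5 = 0.0360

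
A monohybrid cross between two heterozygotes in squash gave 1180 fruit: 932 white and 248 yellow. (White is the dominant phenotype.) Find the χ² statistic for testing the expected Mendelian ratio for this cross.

9.984

For a monohybrid cross between heterozygotes with complete dominance, the expected phenotypic ratio is 3:1.
The 3:1 ratio has 4 parts, so with N = 1180 the expected counts are:
  white: 1180 × 3/4 = 885
  yellow: 1180 × 1/4 = 295
χ² = Σ (O − E)² / E
  white: (932 − 885)² / 885 = 2.4960
  yellow: (248 − 295)² / 295 = 7.4881
χ² = 2.4960 + 7.4881 = 9.9841 ≈ 9.984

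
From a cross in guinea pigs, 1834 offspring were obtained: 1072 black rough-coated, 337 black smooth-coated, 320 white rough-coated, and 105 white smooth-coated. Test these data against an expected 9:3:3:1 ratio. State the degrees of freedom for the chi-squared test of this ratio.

A goodness-of-fit test with 4 phenotype classes has df = 4 − 1 = 3.

3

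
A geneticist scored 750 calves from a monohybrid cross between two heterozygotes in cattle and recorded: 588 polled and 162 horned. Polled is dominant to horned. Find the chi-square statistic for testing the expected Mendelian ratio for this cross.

For a monohybrid cross between heterozygotes with complete dominance, the expected phenotypic ratio is 3:1.
Total ratio parts = 4. Expected numbers out of 750:
  polled: 750 × 3/4 = 562.5
  horned: 750 × 1/4 = 187.5
χ² = Σ (O − E)² / E
  polled: (588 − 562.5)² / 562.5 = 1.1560
  horned: (162 − 187.5)² / 187.5 = 3.4680
χ² = 1.1560 + 3.4680 = 4.624

4.624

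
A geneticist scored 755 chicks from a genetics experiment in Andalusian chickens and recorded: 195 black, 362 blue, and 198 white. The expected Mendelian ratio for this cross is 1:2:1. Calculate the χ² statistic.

The 1:2:1 ratio has 4 parts, so with N = 755 the expected counts are:
  black: 755 × 1/4 = 188.75
  blue: 755 × 2/4 = 377.5
  white: 755 × 1/4 = 188.75
χ² = Σ (O − E)² / E
  black: (195 − 188.75)² / 188.75 = 0.2070
  blue: (362 − 377.5)² / 377.5 = 0.6364
  white: (198 − 188.75)² / 188.75 = 0.4533
χ² = 0.2070 + 0.6364 + 0.4533 = 1.2967 ≈ 1.297

1.297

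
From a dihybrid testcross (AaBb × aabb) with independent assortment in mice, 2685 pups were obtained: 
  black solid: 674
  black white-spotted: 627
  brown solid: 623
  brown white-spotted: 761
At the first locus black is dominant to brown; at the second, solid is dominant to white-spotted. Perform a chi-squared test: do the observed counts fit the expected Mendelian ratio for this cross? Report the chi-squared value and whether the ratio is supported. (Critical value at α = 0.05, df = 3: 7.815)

A dihybrid testcross with independent assortment gives a 1:1:1:1 ratio.
Under the 1:1:1:1 hypothesis (Σ ratio = 4, N = 2685):
  black solid: 2685 × 1/4 = 671.25
  black white-spotted: 2685 × 1/4 = 671.25
  brown solid: 2685 × 1/4 = 671.25
  brown white-spotted: 2685 × 1/4 = 671.25
χ² = Σ (O − E)² / E
  black solid: (674 − 671.25)² / 671.25 = 0.0113
  black white-spotted: (627 − 671.25)² / 671.25 = 2.9170
  brown solid: (623 − 671.25)² / 671.25 = 3.4682
  brown white-spotted: (761 − 671.25)² / 671.25 = 12.0001
χ² = 0.0113 + 2.9170 + 3.4682 + 12.0001 = 18.3966 ≈ 18.397
Degrees of freedom = 4 − 1 = 3; critical value at α = 0.05 is 7.815.
Since 18.397 > 7.815, we reject the null hypothesis — the data do not fit the 1:1:1:1 ratio.

18.397; not consistent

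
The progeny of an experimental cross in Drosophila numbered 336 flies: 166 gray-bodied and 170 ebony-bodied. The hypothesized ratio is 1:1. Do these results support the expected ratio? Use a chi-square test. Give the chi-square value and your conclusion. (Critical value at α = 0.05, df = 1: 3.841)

0.048; consistent

Total ratio parts = 2. Expected numbers out of 336:
  gray-bodied: 336 × 1/2 = 168
  ebony-bodied: 336 × 1/2 = 168
χ² = Σ (O − E)² / E
  gray-bodied: (166 − 168)² / 168 = 0.0238
  ebony-bodied: (170 − 168)² / 168 = 0.0238
χ² = 0.0238 + 0.0238 = 0.0476 ≈ 0.048
Degrees of freedom = 2 − 1 = 1; critical value at α = 0.05 is 3.841.
Since 0.048 < 3.841, we fail to reject the null hypothesis — the data are consistent with the 1:1 ratio.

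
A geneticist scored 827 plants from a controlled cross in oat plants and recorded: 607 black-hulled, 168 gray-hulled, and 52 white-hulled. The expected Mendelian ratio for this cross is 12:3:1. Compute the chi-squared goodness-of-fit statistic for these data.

Under the 12:3:1 hypothesis (Σ ratio = 16, N = 827):
  black-hulled: 827 × 12/16 = 620.25
  gray-hulled: 827 × 3/16 = 155.0625
  white-hulled: 827 × 1/16 = 51.6875
χ² = Σ (O − E)² / E
  black-hulled: (607 − 620.25)² / 620.25 = 0.2831
  gray-hulled: (168 − 155.0625)² / 155.0625 = 1.0794
  white-hulled: (52 − 51.6875)² / 51.6875 = 0.0019
χ² = 0.2831 + 1.0794 + 0.0019 = 1.3644 ≈ 1.364

1.364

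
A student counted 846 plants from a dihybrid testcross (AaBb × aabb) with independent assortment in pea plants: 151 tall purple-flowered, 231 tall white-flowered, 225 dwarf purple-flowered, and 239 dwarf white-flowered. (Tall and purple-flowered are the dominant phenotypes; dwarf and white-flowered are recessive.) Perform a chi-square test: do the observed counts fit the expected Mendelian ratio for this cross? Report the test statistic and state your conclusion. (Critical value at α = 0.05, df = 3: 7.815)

A dihybrid testcross with independent assortment gives a 1:1:1:1 ratio.
The 1:1:1:1 ratio has 4 parts, so with N = 846 the expected counts are:
  tall purple-flowered: 846 × 1/4 = 211.5
  tall white-flowered: 846 × 1/4 = 211.5
  dwarf purple-flowered: 846 × 1/4 = 211.5
  dwarf white-flowered: 846 × 1/4 = 211.5
χ² = Σ (O − E)² / E
  tall purple-flowered: (151 − 211.5)² / 211.5 = 17.3061
  tall white-flowered: (231 − 211.5)² / 211.5 = 1.7979
  dwarf purple-flowered: (225 − 211.5)² / 211.5 = 0.8617
  dwarf white-flowered: (239 − 211.5)² / 211.5 = 3.5757
χ² = 17.3061 + 1.7979 + 0.8617 + 3.5757 = 23.5414 ≈ 23.541
Degrees of freedom = 4 − 1 = 3; critical value at α = 0.05 is 7.815.
Since 23.541 > 7.815, we reject the null hypothesis — the data do not fit the 1:1:1:1 ratio.

23.541; not consistent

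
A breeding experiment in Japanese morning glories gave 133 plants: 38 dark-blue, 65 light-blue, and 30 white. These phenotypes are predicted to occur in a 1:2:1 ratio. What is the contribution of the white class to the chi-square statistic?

Total ratio parts = 4. Expected numbers out of 133:
  dark-blue: 133 × 1/4 = 33.25
  light-blue: 133 × 2/4 = 66.5
  white: 133 × 1/4 = 33.25
Contribution of white: (30 − 33.25)² / 33.25 = 0.3177

0.318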